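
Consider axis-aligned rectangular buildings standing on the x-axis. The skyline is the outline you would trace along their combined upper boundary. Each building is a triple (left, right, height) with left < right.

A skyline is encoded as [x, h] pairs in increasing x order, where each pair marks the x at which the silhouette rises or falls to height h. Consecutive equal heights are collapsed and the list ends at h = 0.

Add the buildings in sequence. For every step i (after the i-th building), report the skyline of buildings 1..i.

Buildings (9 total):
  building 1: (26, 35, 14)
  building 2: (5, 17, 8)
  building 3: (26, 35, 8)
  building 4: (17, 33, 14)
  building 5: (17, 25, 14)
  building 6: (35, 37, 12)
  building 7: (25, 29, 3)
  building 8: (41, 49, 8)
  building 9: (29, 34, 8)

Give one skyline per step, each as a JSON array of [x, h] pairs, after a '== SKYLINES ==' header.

== SKYLINES ==
[[26,14],[35,0]]
[[5,8],[17,0],[26,14],[35,0]]
[[5,8],[17,0],[26,14],[35,0]]
[[5,8],[17,14],[35,0]]
[[5,8],[17,14],[35,0]]
[[5,8],[17,14],[35,12],[37,0]]
[[5,8],[17,14],[35,12],[37,0]]
[[5,8],[17,14],[35,12],[37,0],[41,8],[49,0]]
[[5,8],[17,14],[35,12],[37,0],[41,8],[49,0]]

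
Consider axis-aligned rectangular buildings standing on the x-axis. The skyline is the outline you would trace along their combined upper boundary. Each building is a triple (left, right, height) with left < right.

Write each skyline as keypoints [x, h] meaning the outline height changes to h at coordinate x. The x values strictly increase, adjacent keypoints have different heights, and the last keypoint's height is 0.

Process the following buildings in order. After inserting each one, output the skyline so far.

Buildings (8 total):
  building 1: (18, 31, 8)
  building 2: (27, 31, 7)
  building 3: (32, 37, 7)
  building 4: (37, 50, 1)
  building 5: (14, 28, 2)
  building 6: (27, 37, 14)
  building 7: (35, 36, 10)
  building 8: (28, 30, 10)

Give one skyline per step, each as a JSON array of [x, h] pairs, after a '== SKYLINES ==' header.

== SKYLINES ==
[[18,8],[31,0]]
[[18,8],[31,0]]
[[18,8],[31,0],[32,7],[37,0]]
[[18,8],[31,0],[32,7],[37,1],[50,0]]
[[14,2],[18,8],[31,0],[32,7],[37,1],[50,0]]
[[14,2],[18,8],[27,14],[37,1],[50,0]]
[[14,2],[18,8],[27,14],[37,1],[50,0]]
[[14,2],[18,8],[27,14],[37,1],[50,0]]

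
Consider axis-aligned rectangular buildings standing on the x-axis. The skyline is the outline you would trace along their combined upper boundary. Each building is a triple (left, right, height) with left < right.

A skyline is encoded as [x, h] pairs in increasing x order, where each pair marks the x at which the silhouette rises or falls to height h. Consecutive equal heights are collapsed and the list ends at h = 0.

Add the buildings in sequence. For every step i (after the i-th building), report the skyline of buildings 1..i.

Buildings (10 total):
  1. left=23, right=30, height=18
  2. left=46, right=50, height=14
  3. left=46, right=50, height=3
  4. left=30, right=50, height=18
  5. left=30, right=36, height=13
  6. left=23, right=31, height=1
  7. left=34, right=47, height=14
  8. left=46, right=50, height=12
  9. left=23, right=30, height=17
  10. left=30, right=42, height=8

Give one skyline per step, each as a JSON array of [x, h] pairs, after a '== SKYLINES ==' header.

== SKYLINES ==
[[23,18],[30,0]]
[[23,18],[30,0],[46,14],[50,0]]
[[23,18],[30,0],[46,14],[50,0]]
[[23,18],[50,0]]
[[23,18],[50,0]]
[[23,18],[50,0]]
[[23,18],[50,0]]
[[23,18],[50,0]]
[[23,18],[50,0]]
[[23,18],[50,0]]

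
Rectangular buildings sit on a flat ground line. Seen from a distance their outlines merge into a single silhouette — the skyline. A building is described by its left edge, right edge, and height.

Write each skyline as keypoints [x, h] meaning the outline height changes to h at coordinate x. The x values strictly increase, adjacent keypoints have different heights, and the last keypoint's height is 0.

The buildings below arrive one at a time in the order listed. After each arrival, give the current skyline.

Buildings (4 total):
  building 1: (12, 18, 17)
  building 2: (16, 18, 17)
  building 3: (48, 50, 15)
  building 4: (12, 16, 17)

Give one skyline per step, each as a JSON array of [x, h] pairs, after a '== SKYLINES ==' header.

== SKYLINES ==
[[12,17],[18,0]]
[[12,17],[18,0]]
[[12,17],[18,0],[48,15],[50,0]]
[[12,17],[18,0],[48,15],[50,0]]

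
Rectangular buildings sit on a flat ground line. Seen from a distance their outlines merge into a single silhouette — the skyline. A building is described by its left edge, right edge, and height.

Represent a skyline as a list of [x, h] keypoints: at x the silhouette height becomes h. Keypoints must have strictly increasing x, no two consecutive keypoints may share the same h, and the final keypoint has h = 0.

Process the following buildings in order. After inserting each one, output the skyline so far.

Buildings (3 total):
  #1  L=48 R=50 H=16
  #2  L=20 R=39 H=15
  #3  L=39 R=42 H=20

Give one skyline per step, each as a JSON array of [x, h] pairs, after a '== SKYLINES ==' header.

== SKYLINES ==
[[48,16],[50,0]]
[[20,15],[39,0],[48,16],[50,0]]
[[20,15],[39,20],[42,0],[48,16],[50,0]]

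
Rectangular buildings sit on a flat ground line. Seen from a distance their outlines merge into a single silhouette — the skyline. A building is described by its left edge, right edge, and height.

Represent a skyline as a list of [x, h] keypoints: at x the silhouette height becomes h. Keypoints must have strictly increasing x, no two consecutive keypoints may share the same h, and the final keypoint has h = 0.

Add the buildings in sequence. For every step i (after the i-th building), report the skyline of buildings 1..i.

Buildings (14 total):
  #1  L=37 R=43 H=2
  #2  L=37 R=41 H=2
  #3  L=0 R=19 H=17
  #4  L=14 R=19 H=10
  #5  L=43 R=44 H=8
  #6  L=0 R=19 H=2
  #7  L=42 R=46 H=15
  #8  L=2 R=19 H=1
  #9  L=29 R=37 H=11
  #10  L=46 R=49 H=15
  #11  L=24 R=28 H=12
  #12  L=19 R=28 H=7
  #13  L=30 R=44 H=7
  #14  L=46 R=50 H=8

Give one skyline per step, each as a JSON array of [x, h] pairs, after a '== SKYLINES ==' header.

== SKYLINES ==
[[37,2],[43,0]]
[[37,2],[43,0]]
[[0,17],[19,0],[37,2],[43,0]]
[[0,17],[19,0],[37,2],[43,0]]
[[0,17],[19,0],[37,2],[43,8],[44,0]]
[[0,17],[19,0],[37,2],[43,8],[44,0]]
[[0,17],[19,0],[37,2],[42,15],[46,0]]
[[0,17],[19,0],[37,2],[42,15],[46,0]]
[[0,17],[19,0],[29,11],[37,2],[42,15],[46,0]]
[[0,17],[19,0],[29,11],[37,2],[42,15],[49,0]]
[[0,17],[19,0],[24,12],[28,0],[29,11],[37,2],[42,15],[49,0]]
[[0,17],[19,7],[24,12],[28,0],[29,11],[37,2],[42,15],[49,0]]
[[0,17],[19,7],[24,12],[28,0],[29,11],[37,7],[42,15],[49,0]]
[[0,17],[19,7],[24,12],[28,0],[29,11],[37,7],[42,15],[49,8],[50,0]]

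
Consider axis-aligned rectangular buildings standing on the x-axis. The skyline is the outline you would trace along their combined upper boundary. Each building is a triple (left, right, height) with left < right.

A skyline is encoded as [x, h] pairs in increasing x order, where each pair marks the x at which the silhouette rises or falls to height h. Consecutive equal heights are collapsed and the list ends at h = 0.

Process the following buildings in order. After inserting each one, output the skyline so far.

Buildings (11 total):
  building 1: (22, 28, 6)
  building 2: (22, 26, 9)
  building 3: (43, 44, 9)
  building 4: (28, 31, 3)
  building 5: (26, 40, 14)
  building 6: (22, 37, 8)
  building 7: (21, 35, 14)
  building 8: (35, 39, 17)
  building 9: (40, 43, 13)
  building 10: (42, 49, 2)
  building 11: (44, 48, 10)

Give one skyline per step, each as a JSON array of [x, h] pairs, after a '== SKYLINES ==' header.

== SKYLINES ==
[[22,6],[28,0]]
[[22,9],[26,6],[28,0]]
[[22,9],[26,6],[28,0],[43,9],[44,0]]
[[22,9],[26,6],[28,3],[31,0],[43,9],[44,0]]
[[22,9],[26,14],[40,0],[43,9],[44,0]]
[[22,9],[26,14],[40,0],[43,9],[44,0]]
[[21,14],[40,0],[43,9],[44,0]]
[[21,14],[35,17],[39,14],[40,0],[43,9],[44,0]]
[[21,14],[35,17],[39,14],[40,13],[43,9],[44,0]]
[[21,14],[35,17],[39,14],[40,13],[43,9],[44,2],[49,0]]
[[21,14],[35,17],[39,14],[40,13],[43,9],[44,10],[48,2],[49,0]]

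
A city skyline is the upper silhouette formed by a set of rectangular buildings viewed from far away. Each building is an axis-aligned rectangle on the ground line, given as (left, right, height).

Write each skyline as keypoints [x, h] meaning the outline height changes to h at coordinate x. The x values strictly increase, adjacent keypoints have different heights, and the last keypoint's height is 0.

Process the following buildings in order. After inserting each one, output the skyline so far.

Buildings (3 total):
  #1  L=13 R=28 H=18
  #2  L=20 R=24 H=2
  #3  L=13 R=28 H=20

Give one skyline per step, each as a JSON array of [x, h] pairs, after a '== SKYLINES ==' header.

== SKYLINES ==
[[13,18],[28,0]]
[[13,18],[28,0]]
[[13,20],[28,0]]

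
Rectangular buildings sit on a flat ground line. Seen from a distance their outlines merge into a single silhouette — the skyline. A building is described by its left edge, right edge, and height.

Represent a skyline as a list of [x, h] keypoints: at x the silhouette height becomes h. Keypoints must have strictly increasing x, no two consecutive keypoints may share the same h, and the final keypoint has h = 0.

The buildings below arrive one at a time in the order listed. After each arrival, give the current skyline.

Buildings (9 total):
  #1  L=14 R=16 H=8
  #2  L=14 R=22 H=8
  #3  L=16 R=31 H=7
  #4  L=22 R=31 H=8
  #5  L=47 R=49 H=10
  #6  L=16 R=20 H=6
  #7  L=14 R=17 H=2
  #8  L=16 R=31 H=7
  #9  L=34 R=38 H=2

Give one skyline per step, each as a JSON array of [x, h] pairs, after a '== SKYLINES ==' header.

== SKYLINES ==
[[14,8],[16,0]]
[[14,8],[22,0]]
[[14,8],[22,7],[31,0]]
[[14,8],[31,0]]
[[14,8],[31,0],[47,10],[49,0]]
[[14,8],[31,0],[47,10],[49,0]]
[[14,8],[31,0],[47,10],[49,0]]
[[14,8],[31,0],[47,10],[49,0]]
[[14,8],[31,0],[34,2],[38,0],[47,10],[49,0]]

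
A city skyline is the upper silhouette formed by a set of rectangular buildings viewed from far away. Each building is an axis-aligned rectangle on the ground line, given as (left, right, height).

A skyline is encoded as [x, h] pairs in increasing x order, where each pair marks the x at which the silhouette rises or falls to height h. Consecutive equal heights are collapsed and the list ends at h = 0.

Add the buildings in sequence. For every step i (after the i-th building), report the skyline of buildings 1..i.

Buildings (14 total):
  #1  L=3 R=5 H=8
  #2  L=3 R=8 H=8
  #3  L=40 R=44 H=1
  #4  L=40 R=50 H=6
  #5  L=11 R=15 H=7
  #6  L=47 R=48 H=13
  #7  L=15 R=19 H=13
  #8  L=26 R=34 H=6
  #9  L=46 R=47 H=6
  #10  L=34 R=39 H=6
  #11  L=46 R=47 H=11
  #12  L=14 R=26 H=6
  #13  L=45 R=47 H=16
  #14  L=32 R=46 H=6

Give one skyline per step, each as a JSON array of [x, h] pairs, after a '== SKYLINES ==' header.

== SKYLINES ==
[[3,8],[5,0]]
[[3,8],[8,0]]
[[3,8],[8,0],[40,1],[44,0]]
[[3,8],[8,0],[40,6],[50,0]]
[[3,8],[8,0],[11,7],[15,0],[40,6],[50,0]]
[[3,8],[8,0],[11,7],[15,0],[40,6],[47,13],[48,6],[50,0]]
[[3,8],[8,0],[11,7],[15,13],[19,0],[40,6],[47,13],[48,6],[50,0]]
[[3,8],[8,0],[11,7],[15,13],[19,0],[26,6],[34,0],[40,6],[47,13],[48,6],[50,0]]
[[3,8],[8,0],[11,7],[15,13],[19,0],[26,6],[34,0],[40,6],[47,13],[48,6],[50,0]]
[[3,8],[8,0],[11,7],[15,13],[19,0],[26,6],[39,0],[40,6],[47,13],[48,6],[50,0]]
[[3,8],[8,0],[11,7],[15,13],[19,0],[26,6],[39,0],[40,6],[46,11],[47,13],[48,6],[50,0]]
[[3,8],[8,0],[11,7],[15,13],[19,6],[39,0],[40,6],[46,11],[47,13],[48,6],[50,0]]
[[3,8],[8,0],[11,7],[15,13],[19,6],[39,0],[40,6],[45,16],[47,13],[48,6],[50,0]]
[[3,8],[8,0],[11,7],[15,13],[19,6],[45,16],[47,13],[48,6],[50,0]]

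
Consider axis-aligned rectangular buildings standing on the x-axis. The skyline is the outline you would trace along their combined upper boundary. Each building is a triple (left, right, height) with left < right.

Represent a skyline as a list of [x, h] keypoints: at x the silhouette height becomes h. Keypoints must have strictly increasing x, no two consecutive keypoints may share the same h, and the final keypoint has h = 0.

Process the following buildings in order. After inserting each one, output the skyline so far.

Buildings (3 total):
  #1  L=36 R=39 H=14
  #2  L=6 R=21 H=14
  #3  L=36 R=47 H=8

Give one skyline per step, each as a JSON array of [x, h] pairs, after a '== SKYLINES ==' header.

== SKYLINES ==
[[36,14],[39,0]]
[[6,14],[21,0],[36,14],[39,0]]
[[6,14],[21,0],[36,14],[39,8],[47,0]]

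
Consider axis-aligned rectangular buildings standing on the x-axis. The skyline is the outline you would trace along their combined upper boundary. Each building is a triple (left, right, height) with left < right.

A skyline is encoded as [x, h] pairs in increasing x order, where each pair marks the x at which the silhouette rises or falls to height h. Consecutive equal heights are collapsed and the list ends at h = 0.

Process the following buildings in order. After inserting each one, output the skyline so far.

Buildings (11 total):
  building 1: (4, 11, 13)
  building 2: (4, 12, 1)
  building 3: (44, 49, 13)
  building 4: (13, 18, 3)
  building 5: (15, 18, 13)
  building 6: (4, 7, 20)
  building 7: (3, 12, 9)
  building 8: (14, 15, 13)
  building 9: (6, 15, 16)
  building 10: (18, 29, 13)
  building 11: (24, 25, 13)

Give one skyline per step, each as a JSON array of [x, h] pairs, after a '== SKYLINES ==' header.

== SKYLINES ==
[[4,13],[11,0]]
[[4,13],[11,1],[12,0]]
[[4,13],[11,1],[12,0],[44,13],[49,0]]
[[4,13],[11,1],[12,0],[13,3],[18,0],[44,13],[49,0]]
[[4,13],[11,1],[12,0],[13,3],[15,13],[18,0],[44,13],[49,0]]
[[4,20],[7,13],[11,1],[12,0],[13,3],[15,13],[18,0],[44,13],[49,0]]
[[3,9],[4,20],[7,13],[11,9],[12,0],[13,3],[15,13],[18,0],[44,13],[49,0]]
[[3,9],[4,20],[7,13],[11,9],[12,0],[13,3],[14,13],[18,0],[44,13],[49,0]]
[[3,9],[4,20],[7,16],[15,13],[18,0],[44,13],[49,0]]
[[3,9],[4,20],[7,16],[15,13],[29,0],[44,13],[49,0]]
[[3,9],[4,20],[7,16],[15,13],[29,0],[44,13],[49,0]]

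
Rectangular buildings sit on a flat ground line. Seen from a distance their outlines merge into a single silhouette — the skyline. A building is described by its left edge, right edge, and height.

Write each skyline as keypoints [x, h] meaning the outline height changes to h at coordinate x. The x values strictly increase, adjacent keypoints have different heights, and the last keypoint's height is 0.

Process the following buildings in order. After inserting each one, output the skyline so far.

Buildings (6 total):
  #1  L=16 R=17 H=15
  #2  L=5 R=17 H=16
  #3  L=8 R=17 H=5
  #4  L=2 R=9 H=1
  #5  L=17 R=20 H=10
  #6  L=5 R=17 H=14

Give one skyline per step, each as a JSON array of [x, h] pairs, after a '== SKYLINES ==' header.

== SKYLINES ==
[[16,15],[17,0]]
[[5,16],[17,0]]
[[5,16],[17,0]]
[[2,1],[5,16],[17,0]]
[[2,1],[5,16],[17,10],[20,0]]
[[2,1],[5,16],[17,10],[20,0]]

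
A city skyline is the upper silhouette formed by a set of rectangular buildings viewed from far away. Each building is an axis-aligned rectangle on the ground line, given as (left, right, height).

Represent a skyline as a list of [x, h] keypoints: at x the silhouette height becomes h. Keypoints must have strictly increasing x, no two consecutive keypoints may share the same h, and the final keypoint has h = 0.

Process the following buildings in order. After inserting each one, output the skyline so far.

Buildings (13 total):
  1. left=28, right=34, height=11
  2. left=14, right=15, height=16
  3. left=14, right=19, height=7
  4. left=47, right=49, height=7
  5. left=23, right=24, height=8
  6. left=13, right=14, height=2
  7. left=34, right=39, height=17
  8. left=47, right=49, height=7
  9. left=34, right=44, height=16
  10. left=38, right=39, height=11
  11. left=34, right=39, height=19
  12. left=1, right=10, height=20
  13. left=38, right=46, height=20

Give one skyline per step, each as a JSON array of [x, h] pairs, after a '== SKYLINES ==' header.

== SKYLINES ==
[[28,11],[34,0]]
[[14,16],[15,0],[28,11],[34,0]]
[[14,16],[15,7],[19,0],[28,11],[34,0]]
[[14,16],[15,7],[19,0],[28,11],[34,0],[47,7],[49,0]]
[[14,16],[15,7],[19,0],[23,8],[24,0],[28,11],[34,0],[47,7],[49,0]]
[[13,2],[14,16],[15,7],[19,0],[23,8],[24,0],[28,11],[34,0],[47,7],[49,0]]
[[13,2],[14,16],[15,7],[19,0],[23,8],[24,0],[28,11],[34,17],[39,0],[47,7],[49,0]]
[[13,2],[14,16],[15,7],[19,0],[23,8],[24,0],[28,11],[34,17],[39,0],[47,7],[49,0]]
[[13,2],[14,16],[15,7],[19,0],[23,8],[24,0],[28,11],[34,17],[39,16],[44,0],[47,7],[49,0]]
[[13,2],[14,16],[15,7],[19,0],[23,8],[24,0],[28,11],[34,17],[39,16],[44,0],[47,7],[49,0]]
[[13,2],[14,16],[15,7],[19,0],[23,8],[24,0],[28,11],[34,19],[39,16],[44,0],[47,7],[49,0]]
[[1,20],[10,0],[13,2],[14,16],[15,7],[19,0],[23,8],[24,0],[28,11],[34,19],[39,16],[44,0],[47,7],[49,0]]
[[1,20],[10,0],[13,2],[14,16],[15,7],[19,0],[23,8],[24,0],[28,11],[34,19],[38,20],[46,0],[47,7],[49,0]]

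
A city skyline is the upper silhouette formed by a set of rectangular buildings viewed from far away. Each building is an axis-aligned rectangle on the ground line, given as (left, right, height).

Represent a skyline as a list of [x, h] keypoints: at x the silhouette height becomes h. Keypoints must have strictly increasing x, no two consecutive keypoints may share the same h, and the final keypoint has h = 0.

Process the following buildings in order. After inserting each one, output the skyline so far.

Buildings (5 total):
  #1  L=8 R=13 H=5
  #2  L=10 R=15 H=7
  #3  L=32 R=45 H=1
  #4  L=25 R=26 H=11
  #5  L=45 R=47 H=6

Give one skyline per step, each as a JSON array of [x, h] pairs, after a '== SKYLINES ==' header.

== SKYLINES ==
[[8,5],[13,0]]
[[8,5],[10,7],[15,0]]
[[8,5],[10,7],[15,0],[32,1],[45,0]]
[[8,5],[10,7],[15,0],[25,11],[26,0],[32,1],[45,0]]
[[8,5],[10,7],[15,0],[25,11],[26,0],[32,1],[45,6],[47,0]]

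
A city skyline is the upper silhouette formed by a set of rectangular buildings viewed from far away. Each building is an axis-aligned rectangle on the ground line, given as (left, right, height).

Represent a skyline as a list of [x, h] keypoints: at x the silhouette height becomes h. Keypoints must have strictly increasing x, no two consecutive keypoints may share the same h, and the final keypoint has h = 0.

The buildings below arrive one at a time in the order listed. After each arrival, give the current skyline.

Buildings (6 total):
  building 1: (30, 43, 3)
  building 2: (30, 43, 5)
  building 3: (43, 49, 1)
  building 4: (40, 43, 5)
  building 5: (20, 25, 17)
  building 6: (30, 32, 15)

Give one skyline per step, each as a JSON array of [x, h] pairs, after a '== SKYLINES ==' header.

== SKYLINES ==
[[30,3],[43,0]]
[[30,5],[43,0]]
[[30,5],[43,1],[49,0]]
[[30,5],[43,1],[49,0]]
[[20,17],[25,0],[30,5],[43,1],[49,0]]
[[20,17],[25,0],[30,15],[32,5],[43,1],[49,0]]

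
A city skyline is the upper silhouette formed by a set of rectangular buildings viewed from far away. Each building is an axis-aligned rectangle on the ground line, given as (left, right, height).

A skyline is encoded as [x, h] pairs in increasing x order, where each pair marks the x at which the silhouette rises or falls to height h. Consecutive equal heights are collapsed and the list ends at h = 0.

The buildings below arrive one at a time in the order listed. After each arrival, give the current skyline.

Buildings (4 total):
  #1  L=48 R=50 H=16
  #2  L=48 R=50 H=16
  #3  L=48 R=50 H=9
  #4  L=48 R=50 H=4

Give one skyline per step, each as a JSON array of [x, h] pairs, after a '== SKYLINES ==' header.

== SKYLINES ==
[[48,16],[50,0]]
[[48,16],[50,0]]
[[48,16],[50,0]]
[[48,16],[50,0]]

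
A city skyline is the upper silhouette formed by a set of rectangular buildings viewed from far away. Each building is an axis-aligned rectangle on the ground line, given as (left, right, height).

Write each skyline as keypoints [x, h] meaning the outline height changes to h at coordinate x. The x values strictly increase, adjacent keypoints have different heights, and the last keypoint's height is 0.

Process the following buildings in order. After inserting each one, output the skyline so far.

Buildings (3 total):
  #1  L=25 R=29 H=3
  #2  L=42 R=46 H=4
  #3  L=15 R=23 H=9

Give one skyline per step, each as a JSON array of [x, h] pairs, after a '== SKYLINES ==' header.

== SKYLINES ==
[[25,3],[29,0]]
[[25,3],[29,0],[42,4],[46,0]]
[[15,9],[23,0],[25,3],[29,0],[42,4],[46,0]]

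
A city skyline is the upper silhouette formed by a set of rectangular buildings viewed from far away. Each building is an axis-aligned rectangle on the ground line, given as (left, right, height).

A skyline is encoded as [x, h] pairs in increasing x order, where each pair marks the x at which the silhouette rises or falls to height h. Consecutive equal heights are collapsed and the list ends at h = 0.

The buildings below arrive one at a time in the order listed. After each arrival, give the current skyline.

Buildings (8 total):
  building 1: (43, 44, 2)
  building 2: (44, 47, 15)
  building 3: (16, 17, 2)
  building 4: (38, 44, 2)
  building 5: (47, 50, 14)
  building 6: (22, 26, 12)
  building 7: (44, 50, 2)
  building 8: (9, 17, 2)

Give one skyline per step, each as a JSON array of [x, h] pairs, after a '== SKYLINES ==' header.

== SKYLINES ==
[[43,2],[44,0]]
[[43,2],[44,15],[47,0]]
[[16,2],[17,0],[43,2],[44,15],[47,0]]
[[16,2],[17,0],[38,2],[44,15],[47,0]]
[[16,2],[17,0],[38,2],[44,15],[47,14],[50,0]]
[[16,2],[17,0],[22,12],[26,0],[38,2],[44,15],[47,14],[50,0]]
[[16,2],[17,0],[22,12],[26,0],[38,2],[44,15],[47,14],[50,0]]
[[9,2],[17,0],[22,12],[26,0],[38,2],[44,15],[47,14],[50,0]]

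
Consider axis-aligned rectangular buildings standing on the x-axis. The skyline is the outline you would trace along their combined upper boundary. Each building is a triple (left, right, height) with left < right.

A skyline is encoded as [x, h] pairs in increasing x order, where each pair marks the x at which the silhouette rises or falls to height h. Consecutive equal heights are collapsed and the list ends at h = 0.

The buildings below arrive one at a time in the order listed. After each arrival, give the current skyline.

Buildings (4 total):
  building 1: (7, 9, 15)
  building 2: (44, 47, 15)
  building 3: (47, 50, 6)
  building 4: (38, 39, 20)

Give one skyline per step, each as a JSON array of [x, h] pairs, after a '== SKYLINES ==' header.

== SKYLINES ==
[[7,15],[9,0]]
[[7,15],[9,0],[44,15],[47,0]]
[[7,15],[9,0],[44,15],[47,6],[50,0]]
[[7,15],[9,0],[38,20],[39,0],[44,15],[47,6],[50,0]]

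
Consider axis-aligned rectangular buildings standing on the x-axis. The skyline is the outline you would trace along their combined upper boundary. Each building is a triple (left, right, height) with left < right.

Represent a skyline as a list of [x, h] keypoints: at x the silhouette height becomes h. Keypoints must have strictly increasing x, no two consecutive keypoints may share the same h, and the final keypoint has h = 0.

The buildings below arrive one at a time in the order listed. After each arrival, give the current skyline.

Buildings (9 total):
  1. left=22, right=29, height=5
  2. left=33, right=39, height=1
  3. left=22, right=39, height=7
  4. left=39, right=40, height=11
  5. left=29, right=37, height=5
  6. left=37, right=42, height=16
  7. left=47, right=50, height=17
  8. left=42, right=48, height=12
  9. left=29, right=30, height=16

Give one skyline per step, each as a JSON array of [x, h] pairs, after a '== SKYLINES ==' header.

== SKYLINES ==
[[22,5],[29,0]]
[[22,5],[29,0],[33,1],[39,0]]
[[22,7],[39,0]]
[[22,7],[39,11],[40,0]]
[[22,7],[39,11],[40,0]]
[[22,7],[37,16],[42,0]]
[[22,7],[37,16],[42,0],[47,17],[50,0]]
[[22,7],[37,16],[42,12],[47,17],[50,0]]
[[22,7],[29,16],[30,7],[37,16],[42,12],[47,17],[50,0]]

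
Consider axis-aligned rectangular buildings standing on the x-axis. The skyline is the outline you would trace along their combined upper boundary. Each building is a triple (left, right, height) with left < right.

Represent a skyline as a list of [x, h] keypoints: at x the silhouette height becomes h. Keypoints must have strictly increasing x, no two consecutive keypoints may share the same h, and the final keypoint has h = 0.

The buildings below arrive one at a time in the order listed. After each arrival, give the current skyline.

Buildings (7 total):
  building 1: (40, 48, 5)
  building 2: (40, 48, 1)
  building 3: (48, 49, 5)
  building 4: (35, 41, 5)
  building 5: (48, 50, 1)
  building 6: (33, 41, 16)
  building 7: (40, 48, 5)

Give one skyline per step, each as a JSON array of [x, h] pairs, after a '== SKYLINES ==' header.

== SKYLINES ==
[[40,5],[48,0]]
[[40,5],[48,0]]
[[40,5],[49,0]]
[[35,5],[49,0]]
[[35,5],[49,1],[50,0]]
[[33,16],[41,5],[49,1],[50,0]]
[[33,16],[41,5],[49,1],[50,0]]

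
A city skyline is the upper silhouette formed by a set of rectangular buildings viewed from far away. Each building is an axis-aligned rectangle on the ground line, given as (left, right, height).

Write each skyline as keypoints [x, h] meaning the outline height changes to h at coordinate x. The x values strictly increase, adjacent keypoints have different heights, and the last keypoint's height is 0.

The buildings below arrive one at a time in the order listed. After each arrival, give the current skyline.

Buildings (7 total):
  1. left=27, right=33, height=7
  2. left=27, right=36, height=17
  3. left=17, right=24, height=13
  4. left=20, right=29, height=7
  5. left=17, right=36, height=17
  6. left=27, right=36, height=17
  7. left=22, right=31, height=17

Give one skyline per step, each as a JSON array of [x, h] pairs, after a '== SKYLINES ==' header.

== SKYLINES ==
[[27,7],[33,0]]
[[27,17],[36,0]]
[[17,13],[24,0],[27,17],[36,0]]
[[17,13],[24,7],[27,17],[36,0]]
[[17,17],[36,0]]
[[17,17],[36,0]]
[[17,17],[36,0]]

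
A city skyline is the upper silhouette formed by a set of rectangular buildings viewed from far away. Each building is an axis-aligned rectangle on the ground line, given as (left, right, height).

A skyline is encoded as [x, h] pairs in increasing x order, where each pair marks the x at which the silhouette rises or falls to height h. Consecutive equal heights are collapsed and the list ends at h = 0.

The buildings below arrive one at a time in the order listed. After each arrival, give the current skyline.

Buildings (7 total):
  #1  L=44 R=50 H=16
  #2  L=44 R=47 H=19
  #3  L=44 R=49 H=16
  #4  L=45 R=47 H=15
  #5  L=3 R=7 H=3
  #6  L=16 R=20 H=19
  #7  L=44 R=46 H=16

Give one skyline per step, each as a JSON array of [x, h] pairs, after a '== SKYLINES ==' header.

== SKYLINES ==
[[44,16],[50,0]]
[[44,19],[47,16],[50,0]]
[[44,19],[47,16],[50,0]]
[[44,19],[47,16],[50,0]]
[[3,3],[7,0],[44,19],[47,16],[50,0]]
[[3,3],[7,0],[16,19],[20,0],[44,19],[47,16],[50,0]]
[[3,3],[7,0],[16,19],[20,0],[44,19],[47,16],[50,0]]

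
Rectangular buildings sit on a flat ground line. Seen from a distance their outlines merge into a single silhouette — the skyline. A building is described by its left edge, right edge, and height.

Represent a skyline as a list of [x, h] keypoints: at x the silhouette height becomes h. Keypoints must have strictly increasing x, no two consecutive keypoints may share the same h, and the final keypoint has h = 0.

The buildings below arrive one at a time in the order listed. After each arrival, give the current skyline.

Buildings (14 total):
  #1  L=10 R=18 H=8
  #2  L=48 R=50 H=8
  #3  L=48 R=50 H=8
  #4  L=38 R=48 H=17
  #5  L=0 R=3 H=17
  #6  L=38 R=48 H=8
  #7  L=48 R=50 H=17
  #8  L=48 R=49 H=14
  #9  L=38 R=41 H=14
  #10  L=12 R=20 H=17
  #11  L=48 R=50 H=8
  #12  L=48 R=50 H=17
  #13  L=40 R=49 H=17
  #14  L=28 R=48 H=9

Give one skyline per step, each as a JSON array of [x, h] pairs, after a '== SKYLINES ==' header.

== SKYLINES ==
[[10,8],[18,0]]
[[10,8],[18,0],[48,8],[50,0]]
[[10,8],[18,0],[48,8],[50,0]]
[[10,8],[18,0],[38,17],[48,8],[50,0]]
[[0,17],[3,0],[10,8],[18,0],[38,17],[48,8],[50,0]]
[[0,17],[3,0],[10,8],[18,0],[38,17],[48,8],[50,0]]
[[0,17],[3,0],[10,8],[18,0],[38,17],[50,0]]
[[0,17],[3,0],[10,8],[18,0],[38,17],[50,0]]
[[0,17],[3,0],[10,8],[18,0],[38,17],[50,0]]
[[0,17],[3,0],[10,8],[12,17],[20,0],[38,17],[50,0]]
[[0,17],[3,0],[10,8],[12,17],[20,0],[38,17],[50,0]]
[[0,17],[3,0],[10,8],[12,17],[20,0],[38,17],[50,0]]
[[0,17],[3,0],[10,8],[12,17],[20,0],[38,17],[50,0]]
[[0,17],[3,0],[10,8],[12,17],[20,0],[28,9],[38,17],[50,0]]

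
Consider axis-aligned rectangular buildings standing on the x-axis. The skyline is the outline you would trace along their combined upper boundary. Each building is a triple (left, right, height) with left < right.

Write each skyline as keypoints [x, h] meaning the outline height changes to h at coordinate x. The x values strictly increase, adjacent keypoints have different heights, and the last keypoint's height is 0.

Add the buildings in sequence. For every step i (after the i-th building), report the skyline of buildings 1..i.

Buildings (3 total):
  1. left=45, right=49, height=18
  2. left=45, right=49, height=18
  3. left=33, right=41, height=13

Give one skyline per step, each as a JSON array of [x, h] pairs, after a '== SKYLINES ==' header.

== SKYLINES ==
[[45,18],[49,0]]
[[45,18],[49,0]]
[[33,13],[41,0],[45,18],[49,0]]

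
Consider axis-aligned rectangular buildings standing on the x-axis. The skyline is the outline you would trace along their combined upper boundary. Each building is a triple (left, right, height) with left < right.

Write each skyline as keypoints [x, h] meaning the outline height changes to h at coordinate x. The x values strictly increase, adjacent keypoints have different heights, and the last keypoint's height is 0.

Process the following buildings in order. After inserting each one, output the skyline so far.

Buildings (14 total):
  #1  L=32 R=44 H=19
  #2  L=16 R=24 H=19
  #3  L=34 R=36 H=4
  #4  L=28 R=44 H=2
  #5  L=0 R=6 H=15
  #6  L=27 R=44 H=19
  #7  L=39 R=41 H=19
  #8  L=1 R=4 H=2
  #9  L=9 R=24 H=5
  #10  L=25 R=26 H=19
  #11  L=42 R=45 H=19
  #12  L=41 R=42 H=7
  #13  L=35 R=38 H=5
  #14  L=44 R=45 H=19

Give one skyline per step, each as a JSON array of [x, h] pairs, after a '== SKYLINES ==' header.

== SKYLINES ==
[[32,19],[44,0]]
[[16,19],[24,0],[32,19],[44,0]]
[[16,19],[24,0],[32,19],[44,0]]
[[16,19],[24,0],[28,2],[32,19],[44,0]]
[[0,15],[6,0],[16,19],[24,0],[28,2],[32,19],[44,0]]
[[0,15],[6,0],[16,19],[24,0],[27,19],[44,0]]
[[0,15],[6,0],[16,19],[24,0],[27,19],[44,0]]
[[0,15],[6,0],[16,19],[24,0],[27,19],[44,0]]
[[0,15],[6,0],[9,5],[16,19],[24,0],[27,19],[44,0]]
[[0,15],[6,0],[9,5],[16,19],[24,0],[25,19],[26,0],[27,19],[44,0]]
[[0,15],[6,0],[9,5],[16,19],[24,0],[25,19],[26,0],[27,19],[45,0]]
[[0,15],[6,0],[9,5],[16,19],[24,0],[25,19],[26,0],[27,19],[45,0]]
[[0,15],[6,0],[9,5],[16,19],[24,0],[25,19],[26,0],[27,19],[45,0]]
[[0,15],[6,0],[9,5],[16,19],[24,0],[25,19],[26,0],[27,19],[45,0]]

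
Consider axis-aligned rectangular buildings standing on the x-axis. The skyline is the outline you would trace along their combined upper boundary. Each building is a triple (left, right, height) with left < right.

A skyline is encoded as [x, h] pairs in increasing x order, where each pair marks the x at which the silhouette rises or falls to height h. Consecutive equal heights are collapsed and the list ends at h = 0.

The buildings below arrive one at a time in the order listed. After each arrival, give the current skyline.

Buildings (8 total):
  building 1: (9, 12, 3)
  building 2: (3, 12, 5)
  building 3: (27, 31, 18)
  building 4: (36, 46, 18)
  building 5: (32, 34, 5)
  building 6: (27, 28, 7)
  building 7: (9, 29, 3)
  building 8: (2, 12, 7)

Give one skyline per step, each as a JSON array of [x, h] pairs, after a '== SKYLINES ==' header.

== SKYLINES ==
[[9,3],[12,0]]
[[3,5],[12,0]]
[[3,5],[12,0],[27,18],[31,0]]
[[3,5],[12,0],[27,18],[31,0],[36,18],[46,0]]
[[3,5],[12,0],[27,18],[31,0],[32,5],[34,0],[36,18],[46,0]]
[[3,5],[12,0],[27,18],[31,0],[32,5],[34,0],[36,18],[46,0]]
[[3,5],[12,3],[27,18],[31,0],[32,5],[34,0],[36,18],[46,0]]
[[2,7],[12,3],[27,18],[31,0],[32,5],[34,0],[36,18],[46,0]]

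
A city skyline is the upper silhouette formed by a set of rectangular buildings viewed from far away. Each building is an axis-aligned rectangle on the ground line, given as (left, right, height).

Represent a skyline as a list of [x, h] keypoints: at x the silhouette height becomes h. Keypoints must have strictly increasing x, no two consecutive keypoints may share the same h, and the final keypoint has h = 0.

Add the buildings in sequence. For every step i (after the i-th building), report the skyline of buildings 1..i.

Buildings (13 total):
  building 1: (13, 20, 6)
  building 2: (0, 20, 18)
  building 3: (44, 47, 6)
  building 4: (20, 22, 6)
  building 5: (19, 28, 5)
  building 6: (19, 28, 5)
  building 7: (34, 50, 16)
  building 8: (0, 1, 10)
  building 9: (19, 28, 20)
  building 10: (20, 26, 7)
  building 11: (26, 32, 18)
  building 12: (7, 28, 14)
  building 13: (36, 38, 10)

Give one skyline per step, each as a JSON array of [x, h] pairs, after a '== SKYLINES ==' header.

== SKYLINES ==
[[13,6],[20,0]]
[[0,18],[20,0]]
[[0,18],[20,0],[44,6],[47,0]]
[[0,18],[20,6],[22,0],[44,6],[47,0]]
[[0,18],[20,6],[22,5],[28,0],[44,6],[47,0]]
[[0,18],[20,6],[22,5],[28,0],[44,6],[47,0]]
[[0,18],[20,6],[22,5],[28,0],[34,16],[50,0]]
[[0,18],[20,6],[22,5],[28,0],[34,16],[50,0]]
[[0,18],[19,20],[28,0],[34,16],[50,0]]
[[0,18],[19,20],[28,0],[34,16],[50,0]]
[[0,18],[19,20],[28,18],[32,0],[34,16],[50,0]]
[[0,18],[19,20],[28,18],[32,0],[34,16],[50,0]]
[[0,18],[19,20],[28,18],[32,0],[34,16],[50,0]]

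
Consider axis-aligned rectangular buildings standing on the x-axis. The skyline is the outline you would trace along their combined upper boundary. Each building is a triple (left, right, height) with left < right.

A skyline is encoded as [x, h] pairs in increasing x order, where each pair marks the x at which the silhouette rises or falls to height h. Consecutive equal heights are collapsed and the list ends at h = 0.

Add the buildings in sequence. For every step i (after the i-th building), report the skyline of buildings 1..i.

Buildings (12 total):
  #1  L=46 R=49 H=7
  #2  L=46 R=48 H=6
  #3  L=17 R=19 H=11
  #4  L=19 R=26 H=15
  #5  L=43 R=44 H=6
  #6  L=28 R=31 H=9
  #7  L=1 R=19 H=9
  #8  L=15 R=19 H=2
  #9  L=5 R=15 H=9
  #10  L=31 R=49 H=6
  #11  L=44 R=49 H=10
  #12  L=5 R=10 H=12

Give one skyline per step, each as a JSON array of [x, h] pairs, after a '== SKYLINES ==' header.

== SKYLINES ==
[[46,7],[49,0]]
[[46,7],[49,0]]
[[17,11],[19,0],[46,7],[49,0]]
[[17,11],[19,15],[26,0],[46,7],[49,0]]
[[17,11],[19,15],[26,0],[43,6],[44,0],[46,7],[49,0]]
[[17,11],[19,15],[26,0],[28,9],[31,0],[43,6],[44,0],[46,7],[49,0]]
[[1,9],[17,11],[19,15],[26,0],[28,9],[31,0],[43,6],[44,0],[46,7],[49,0]]
[[1,9],[17,11],[19,15],[26,0],[28,9],[31,0],[43,6],[44,0],[46,7],[49,0]]
[[1,9],[17,11],[19,15],[26,0],[28,9],[31,0],[43,6],[44,0],[46,7],[49,0]]
[[1,9],[17,11],[19,15],[26,0],[28,9],[31,6],[46,7],[49,0]]
[[1,9],[17,11],[19,15],[26,0],[28,9],[31,6],[44,10],[49,0]]
[[1,9],[5,12],[10,9],[17,11],[19,15],[26,0],[28,9],[31,6],[44,10],[49,0]]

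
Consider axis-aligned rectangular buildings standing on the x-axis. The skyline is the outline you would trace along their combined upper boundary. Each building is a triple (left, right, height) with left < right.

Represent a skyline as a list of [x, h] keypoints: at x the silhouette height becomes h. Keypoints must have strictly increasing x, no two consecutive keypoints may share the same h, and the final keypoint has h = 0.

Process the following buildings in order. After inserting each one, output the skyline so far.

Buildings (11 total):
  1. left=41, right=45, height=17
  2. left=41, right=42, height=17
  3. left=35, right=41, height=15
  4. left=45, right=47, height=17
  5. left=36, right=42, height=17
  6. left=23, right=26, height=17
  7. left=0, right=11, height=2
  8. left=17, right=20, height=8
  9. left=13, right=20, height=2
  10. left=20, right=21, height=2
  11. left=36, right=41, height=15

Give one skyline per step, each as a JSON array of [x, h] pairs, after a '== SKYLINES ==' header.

== SKYLINES ==
[[41,17],[45,0]]
[[41,17],[45,0]]
[[35,15],[41,17],[45,0]]
[[35,15],[41,17],[47,0]]
[[35,15],[36,17],[47,0]]
[[23,17],[26,0],[35,15],[36,17],[47,0]]
[[0,2],[11,0],[23,17],[26,0],[35,15],[36,17],[47,0]]
[[0,2],[11,0],[17,8],[20,0],[23,17],[26,0],[35,15],[36,17],[47,0]]
[[0,2],[11,0],[13,2],[17,8],[20,0],[23,17],[26,0],[35,15],[36,17],[47,0]]
[[0,2],[11,0],[13,2],[17,8],[20,2],[21,0],[23,17],[26,0],[35,15],[36,17],[47,0]]
[[0,2],[11,0],[13,2],[17,8],[20,2],[21,0],[23,17],[26,0],[35,15],[36,17],[47,0]]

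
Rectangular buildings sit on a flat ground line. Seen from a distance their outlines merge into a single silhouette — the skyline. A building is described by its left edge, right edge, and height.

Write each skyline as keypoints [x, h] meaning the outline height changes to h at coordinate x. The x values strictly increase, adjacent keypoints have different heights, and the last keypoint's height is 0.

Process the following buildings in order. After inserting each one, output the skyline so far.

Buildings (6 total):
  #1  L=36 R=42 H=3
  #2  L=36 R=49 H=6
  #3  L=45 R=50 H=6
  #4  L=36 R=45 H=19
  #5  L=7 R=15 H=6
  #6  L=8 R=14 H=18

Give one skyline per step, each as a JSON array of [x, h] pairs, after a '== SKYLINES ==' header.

== SKYLINES ==
[[36,3],[42,0]]
[[36,6],[49,0]]
[[36,6],[50,0]]
[[36,19],[45,6],[50,0]]
[[7,6],[15,0],[36,19],[45,6],[50,0]]
[[7,6],[8,18],[14,6],[15,0],[36,19],[45,6],[50,0]]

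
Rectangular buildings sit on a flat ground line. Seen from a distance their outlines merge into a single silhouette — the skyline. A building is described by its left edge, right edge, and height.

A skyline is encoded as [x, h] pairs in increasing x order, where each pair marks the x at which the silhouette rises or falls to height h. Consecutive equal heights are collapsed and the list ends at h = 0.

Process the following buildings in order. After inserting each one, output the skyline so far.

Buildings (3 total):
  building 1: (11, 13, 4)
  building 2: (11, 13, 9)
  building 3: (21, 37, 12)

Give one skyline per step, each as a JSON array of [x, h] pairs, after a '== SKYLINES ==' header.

== SKYLINES ==
[[11,4],[13,0]]
[[11,9],[13,0]]
[[11,9],[13,0],[21,12],[37,0]]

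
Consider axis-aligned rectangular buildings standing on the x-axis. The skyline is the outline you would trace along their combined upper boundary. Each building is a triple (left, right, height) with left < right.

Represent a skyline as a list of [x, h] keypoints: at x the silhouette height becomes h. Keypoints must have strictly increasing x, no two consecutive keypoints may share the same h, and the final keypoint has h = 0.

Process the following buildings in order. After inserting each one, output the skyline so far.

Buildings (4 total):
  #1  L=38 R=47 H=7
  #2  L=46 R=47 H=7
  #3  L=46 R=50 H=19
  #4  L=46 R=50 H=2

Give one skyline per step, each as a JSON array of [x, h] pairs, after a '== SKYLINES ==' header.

== SKYLINES ==
[[38,7],[47,0]]
[[38,7],[47,0]]
[[38,7],[46,19],[50,0]]
[[38,7],[46,19],[50,0]]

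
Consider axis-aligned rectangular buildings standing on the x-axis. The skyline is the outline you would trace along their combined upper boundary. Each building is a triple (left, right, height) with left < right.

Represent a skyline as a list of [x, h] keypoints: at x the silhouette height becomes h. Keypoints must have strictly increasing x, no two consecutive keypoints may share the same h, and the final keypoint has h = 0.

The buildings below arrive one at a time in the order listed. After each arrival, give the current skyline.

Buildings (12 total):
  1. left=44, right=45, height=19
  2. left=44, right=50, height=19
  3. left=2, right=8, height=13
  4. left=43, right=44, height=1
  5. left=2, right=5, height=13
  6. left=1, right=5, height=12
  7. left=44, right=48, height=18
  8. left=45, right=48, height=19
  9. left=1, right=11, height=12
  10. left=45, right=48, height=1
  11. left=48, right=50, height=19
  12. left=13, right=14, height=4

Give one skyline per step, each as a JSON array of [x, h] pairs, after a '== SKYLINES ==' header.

== SKYLINES ==
[[44,19],[45,0]]
[[44,19],[50,0]]
[[2,13],[8,0],[44,19],[50,0]]
[[2,13],[8,0],[43,1],[44,19],[50,0]]
[[2,13],[8,0],[43,1],[44,19],[50,0]]
[[1,12],[2,13],[8,0],[43,1],[44,19],[50,0]]
[[1,12],[2,13],[8,0],[43,1],[44,19],[50,0]]
[[1,12],[2,13],[8,0],[43,1],[44,19],[50,0]]
[[1,12],[2,13],[8,12],[11,0],[43,1],[44,19],[50,0]]
[[1,12],[2,13],[8,12],[11,0],[43,1],[44,19],[50,0]]
[[1,12],[2,13],[8,12],[11,0],[43,1],[44,19],[50,0]]
[[1,12],[2,13],[8,12],[11,0],[13,4],[14,0],[43,1],[44,19],[50,0]]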